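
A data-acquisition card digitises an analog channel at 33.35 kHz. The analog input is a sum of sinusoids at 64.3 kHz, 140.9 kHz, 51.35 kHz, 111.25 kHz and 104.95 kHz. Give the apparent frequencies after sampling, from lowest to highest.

2.4 kHz, 4.9 kHz, 7.5 kHz, 11.2 kHz, 15.35 kHz

fs/2 = 16.675 kHz.
64.3 kHz mod fs = 30.95 kHz.
30.95 kHz > fs/2 = 16.675 kHz, folds to fs − 30.95 kHz = 2.4 kHz.
140.9 kHz mod fs = 7.5 kHz.
7.5 kHz ≤ fs/2 = 16.675 kHz, appears at 7.5 kHz.
51.35 kHz mod fs = 18 kHz.
18 kHz > fs/2 = 16.675 kHz, folds to fs − 18 kHz = 15.35 kHz.
111.25 kHz mod fs = 11.2 kHz.
11.2 kHz ≤ fs/2 = 16.675 kHz, appears at 11.2 kHz.
104.95 kHz mod fs = 4.9 kHz.
4.9 kHz ≤ fs/2 = 16.675 kHz, appears at 4.9 kHz.
Distinct values: {2.4 kHz, 4.9 kHz, 7.5 kHz, 11.2 kHz, 15.35 kHz}.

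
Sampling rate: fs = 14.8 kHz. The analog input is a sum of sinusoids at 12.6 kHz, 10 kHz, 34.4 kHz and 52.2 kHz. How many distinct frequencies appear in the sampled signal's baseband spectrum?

fs/2 = 7.4 kHz.
12.6 kHz > fs/2 = 7.4 kHz, folds to fs − 12.6 kHz = 2.2 kHz.
10 kHz > fs/2 = 7.4 kHz, folds to fs − 10 kHz = 4.8 kHz.
34.4 kHz mod fs = 4.8 kHz.
4.8 kHz ≤ fs/2 = 7.4 kHz, appears at 4.8 kHz.
52.2 kHz mod fs = 7.8 kHz.
7.8 kHz > fs/2 = 7.4 kHz, folds to fs − 7.8 kHz = 7 kHz.
Distinct values: {2.2 kHz, 4.8 kHz, 7 kHz} → 3.

3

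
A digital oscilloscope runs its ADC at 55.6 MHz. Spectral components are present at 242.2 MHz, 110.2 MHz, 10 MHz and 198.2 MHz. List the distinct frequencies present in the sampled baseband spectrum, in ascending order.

fs/2 = 27.8 MHz.
242.2 MHz mod fs = 19.8 MHz.
19.8 MHz ≤ fs/2 = 27.8 MHz, appears at 19.8 MHz.
110.2 MHz mod fs = 54.6 MHz.
54.6 MHz > fs/2 = 27.8 MHz, folds to fs − 54.6 MHz = 1 MHz.
10 MHz ≤ fs/2 = 27.8 MHz, passes unchanged.
198.2 MHz mod fs = 31.4 MHz.
31.4 MHz > fs/2 = 27.8 MHz, folds to fs − 31.4 MHz = 24.2 MHz.
Distinct values: {1 MHz, 10 MHz, 19.8 MHz, 24.2 MHz}.

1 MHz, 10 MHz, 19.8 MHz, 24.2 MHz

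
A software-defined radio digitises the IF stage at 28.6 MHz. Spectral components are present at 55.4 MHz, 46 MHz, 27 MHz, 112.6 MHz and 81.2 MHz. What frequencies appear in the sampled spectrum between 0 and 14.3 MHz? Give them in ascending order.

1.6 MHz, 1.8 MHz, 4.6 MHz, 11.2 MHz

fs/2 = 14.3 MHz.
55.4 MHz mod fs = 26.8 MHz.
26.8 MHz > fs/2 = 14.3 MHz, folds to fs − 26.8 MHz = 1.8 MHz.
46 MHz mod fs = 17.4 MHz.
17.4 MHz > fs/2 = 14.3 MHz, folds to fs − 17.4 MHz = 11.2 MHz.
27 MHz > fs/2 = 14.3 MHz, folds to fs − 27 MHz = 1.6 MHz.
112.6 MHz mod fs = 26.8 MHz.
26.8 MHz > fs/2 = 14.3 MHz, folds to fs − 26.8 MHz = 1.8 MHz.
81.2 MHz mod fs = 24 MHz.
24 MHz > fs/2 = 14.3 MHz, folds to fs − 24 MHz = 4.6 MHz.
Distinct values: {1.6 MHz, 1.8 MHz, 4.6 MHz, 11.2 MHz}.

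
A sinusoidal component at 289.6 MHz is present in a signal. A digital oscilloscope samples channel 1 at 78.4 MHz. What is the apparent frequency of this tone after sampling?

24 MHz

289.6 MHz mod fs = 54.4 MHz.
54.4 MHz > fs/2 = 39.2 MHz, folds to fs − 54.4 MHz = 24 MHz.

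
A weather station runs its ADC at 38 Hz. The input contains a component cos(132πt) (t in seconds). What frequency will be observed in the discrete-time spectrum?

10 Hz

ω = 132π rad/s → f = ω/(2π) = 66 Hz.
66 Hz mod fs = 28 Hz.
28 Hz > fs/2 = 19 Hz, folds to fs − 28 Hz = 10 Hz.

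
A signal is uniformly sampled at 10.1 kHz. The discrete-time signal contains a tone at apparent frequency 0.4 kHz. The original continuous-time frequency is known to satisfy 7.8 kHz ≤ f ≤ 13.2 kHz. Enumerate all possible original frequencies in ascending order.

Frequencies that alias to 0.4 kHz are k·fs ± 0.4 kHz for integer k ≥ 0.
k=0: 0.4 kHz.
k=1: 9.7 kHz, 10.5 kHz.
k=2: 19.8 kHz, 20.6 kHz.
Within [7.8 kHz, 13.2 kHz]: 9.7 kHz, 10.5 kHz.

9.7 kHz, 10.5 kHz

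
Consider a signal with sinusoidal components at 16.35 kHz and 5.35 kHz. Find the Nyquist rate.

32.7 kHz

Highest-frequency component: 16.35 kHz.
Nyquist rate = 2 × 16.35 kHz = 32.7 kHz.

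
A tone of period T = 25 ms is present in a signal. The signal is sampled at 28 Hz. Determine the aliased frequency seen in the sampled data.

12 Hz

T = 25 ms → f = 1/T = 40 Hz.
40 Hz mod fs = 12 Hz.
12 Hz ≤ fs/2 = 14 Hz, appears at 12 Hz.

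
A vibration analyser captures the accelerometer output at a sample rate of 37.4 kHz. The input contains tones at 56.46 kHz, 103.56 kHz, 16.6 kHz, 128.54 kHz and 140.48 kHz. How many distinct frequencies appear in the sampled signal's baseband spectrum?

5

fs/2 = 18.7 kHz.
56.46 kHz mod fs = 19.06 kHz.
19.06 kHz > fs/2 = 18.7 kHz, folds to fs − 19.06 kHz = 18.34 kHz.
103.56 kHz mod fs = 28.76 kHz.
28.76 kHz > fs/2 = 18.7 kHz, folds to fs − 28.76 kHz = 8.64 kHz.
16.6 kHz ≤ fs/2 = 18.7 kHz, passes unchanged.
128.54 kHz mod fs = 16.34 kHz.
16.34 kHz ≤ fs/2 = 18.7 kHz, appears at 16.34 kHz.
140.48 kHz mod fs = 28.28 kHz.
28.28 kHz > fs/2 = 18.7 kHz, folds to fs − 28.28 kHz = 9.12 kHz.
Distinct values: {8.64 kHz, 9.12 kHz, 16.34 kHz, 16.6 kHz, 18.34 kHz} → 5.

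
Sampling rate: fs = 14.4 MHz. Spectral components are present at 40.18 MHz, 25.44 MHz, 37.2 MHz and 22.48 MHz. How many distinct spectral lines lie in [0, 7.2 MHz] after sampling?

4

fs/2 = 7.2 MHz.
40.18 MHz mod fs = 11.38 MHz.
11.38 MHz > fs/2 = 7.2 MHz, folds to fs − 11.38 MHz = 3.02 MHz.
25.44 MHz mod fs = 11.04 MHz.
11.04 MHz > fs/2 = 7.2 MHz, folds to fs − 11.04 MHz = 3.36 MHz.
37.2 MHz mod fs = 8.4 MHz.
8.4 MHz > fs/2 = 7.2 MHz, folds to fs − 8.4 MHz = 6 MHz.
22.48 MHz mod fs = 8.08 MHz.
8.08 MHz > fs/2 = 7.2 MHz, folds to fs − 8.08 MHz = 6.32 MHz.
Distinct values: {3.02 MHz, 3.36 MHz, 6 MHz, 6.32 MHz} → 4.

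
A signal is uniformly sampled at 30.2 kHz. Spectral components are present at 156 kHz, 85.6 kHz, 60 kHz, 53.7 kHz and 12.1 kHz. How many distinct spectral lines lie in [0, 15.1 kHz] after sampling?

fs/2 = 15.1 kHz.
156 kHz mod fs = 5 kHz.
5 kHz ≤ fs/2 = 15.1 kHz, appears at 5 kHz.
85.6 kHz mod fs = 25.2 kHz.
25.2 kHz > fs/2 = 15.1 kHz, folds to fs − 25.2 kHz = 5 kHz.
60 kHz mod fs = 29.8 kHz.
29.8 kHz > fs/2 = 15.1 kHz, folds to fs − 29.8 kHz = 0.4 kHz.
53.7 kHz mod fs = 23.5 kHz.
23.5 kHz > fs/2 = 15.1 kHz, folds to fs − 23.5 kHz = 6.7 kHz.
12.1 kHz ≤ fs/2 = 15.1 kHz, passes unchanged.
Distinct values: {0.4 kHz, 5 kHz, 6.7 kHz, 12.1 kHz} → 4.

4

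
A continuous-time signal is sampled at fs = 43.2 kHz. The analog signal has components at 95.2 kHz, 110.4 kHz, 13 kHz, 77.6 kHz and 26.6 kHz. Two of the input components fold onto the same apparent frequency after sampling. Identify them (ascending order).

fs/2 = 21.6 kHz.
95.2 kHz mod fs = 8.8 kHz.
8.8 kHz ≤ fs/2 = 21.6 kHz, appears at 8.8 kHz.
110.4 kHz mod fs = 24 kHz.
24 kHz > fs/2 = 21.6 kHz, folds to fs − 24 kHz = 19.2 kHz.
13 kHz ≤ fs/2 = 21.6 kHz, passes unchanged.
77.6 kHz mod fs = 34.4 kHz.
34.4 kHz > fs/2 = 21.6 kHz, folds to fs − 34.4 kHz = 8.8 kHz.
26.6 kHz > fs/2 = 21.6 kHz, folds to fs − 26.6 kHz = 16.6 kHz.
77.6 kHz and 95.2 kHz both map to 8.8 kHz.

77.6 kHz, 95.2 kHz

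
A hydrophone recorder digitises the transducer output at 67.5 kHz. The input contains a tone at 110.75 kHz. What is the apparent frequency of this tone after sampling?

24.25 kHz

110.75 kHz mod fs = 43.25 kHz.
43.25 kHz > fs/2 = 33.75 kHz, folds to fs − 43.25 kHz = 24.25 kHz.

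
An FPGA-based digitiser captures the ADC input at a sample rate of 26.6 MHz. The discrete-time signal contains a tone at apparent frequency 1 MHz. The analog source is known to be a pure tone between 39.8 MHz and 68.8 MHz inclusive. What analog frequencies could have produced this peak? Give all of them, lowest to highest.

Frequencies that alias to 1 MHz are k·fs ± 1 MHz for integer k ≥ 0.
k=0: 1 MHz.
k=1: 25.6 MHz, 27.6 MHz.
k=2: 52.2 MHz, 54.2 MHz.
k=3: 78.8 MHz, 80.8 MHz.
Within [39.8 MHz, 68.8 MHz]: 52.2 MHz, 54.2 MHz.

52.2 MHz, 54.2 MHz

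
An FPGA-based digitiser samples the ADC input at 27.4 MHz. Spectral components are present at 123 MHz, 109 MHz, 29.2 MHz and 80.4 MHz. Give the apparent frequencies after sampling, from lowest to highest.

fs/2 = 13.7 MHz.
123 MHz mod fs = 13.4 MHz.
13.4 MHz ≤ fs/2 = 13.7 MHz, appears at 13.4 MHz.
109 MHz mod fs = 26.8 MHz.
26.8 MHz > fs/2 = 13.7 MHz, folds to fs − 26.8 MHz = 0.6 MHz.
29.2 MHz mod fs = 1.8 MHz.
1.8 MHz ≤ fs/2 = 13.7 MHz, appears at 1.8 MHz.
80.4 MHz mod fs = 25.6 MHz.
25.6 MHz > fs/2 = 13.7 MHz, folds to fs − 25.6 MHz = 1.8 MHz.
Distinct values: {0.6 MHz, 1.8 MHz, 13.4 MHz}.

0.6 MHz, 1.8 MHz, 13.4 MHz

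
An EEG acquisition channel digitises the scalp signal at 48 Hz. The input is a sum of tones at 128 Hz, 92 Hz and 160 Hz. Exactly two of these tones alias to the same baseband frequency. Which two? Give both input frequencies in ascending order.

128 Hz, 160 Hz

fs/2 = 24 Hz.
128 Hz mod fs = 32 Hz.
32 Hz > fs/2 = 24 Hz, folds to fs − 32 Hz = 16 Hz.
92 Hz mod fs = 44 Hz.
44 Hz > fs/2 = 24 Hz, folds to fs − 44 Hz = 4 Hz.
160 Hz mod fs = 16 Hz.
16 Hz ≤ fs/2 = 24 Hz, appears at 16 Hz.
128 Hz and 160 Hz both map to 16 Hz.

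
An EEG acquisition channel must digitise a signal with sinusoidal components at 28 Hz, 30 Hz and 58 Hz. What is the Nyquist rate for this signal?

116 Hz

Highest-frequency component: 58 Hz.
Nyquist rate = 2 × 58 Hz = 116 Hz.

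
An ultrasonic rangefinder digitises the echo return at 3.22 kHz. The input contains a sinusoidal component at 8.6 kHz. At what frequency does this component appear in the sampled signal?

8.6 kHz mod fs = 2.16 kHz.
2.16 kHz > fs/2 = 1.61 kHz, folds to fs − 2.16 kHz = 1.06 kHz.

1.06 kHz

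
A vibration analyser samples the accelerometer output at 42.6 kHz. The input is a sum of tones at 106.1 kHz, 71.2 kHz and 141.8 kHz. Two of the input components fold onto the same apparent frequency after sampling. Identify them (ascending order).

fs/2 = 21.3 kHz.
106.1 kHz mod fs = 20.9 kHz.
20.9 kHz ≤ fs/2 = 21.3 kHz, appears at 20.9 kHz.
71.2 kHz mod fs = 28.6 kHz.
28.6 kHz > fs/2 = 21.3 kHz, folds to fs − 28.6 kHz = 14 kHz.
141.8 kHz mod fs = 14 kHz.
14 kHz ≤ fs/2 = 21.3 kHz, appears at 14 kHz.
71.2 kHz and 141.8 kHz both map to 14 kHz.

71.2 kHz, 141.8 kHz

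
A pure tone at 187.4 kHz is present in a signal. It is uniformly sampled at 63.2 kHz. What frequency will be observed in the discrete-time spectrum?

187.4 kHz mod fs = 61 kHz.
61 kHz > fs/2 = 31.6 kHz, folds to fs − 61 kHz = 2.2 kHz.

2.2 kHz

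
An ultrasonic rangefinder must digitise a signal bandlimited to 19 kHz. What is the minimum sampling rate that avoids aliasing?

Nyquist rate = 2 × 19 kHz = 38 kHz.

38 kHz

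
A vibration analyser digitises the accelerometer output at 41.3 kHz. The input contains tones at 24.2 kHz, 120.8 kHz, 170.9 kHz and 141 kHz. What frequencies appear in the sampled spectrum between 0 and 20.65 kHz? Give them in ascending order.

fs/2 = 20.65 kHz.
24.2 kHz > fs/2 = 20.65 kHz, folds to fs − 24.2 kHz = 17.1 kHz.
120.8 kHz mod fs = 38.2 kHz.
38.2 kHz > fs/2 = 20.65 kHz, folds to fs − 38.2 kHz = 3.1 kHz.
170.9 kHz mod fs = 5.7 kHz.
5.7 kHz ≤ fs/2 = 20.65 kHz, appears at 5.7 kHz.
141 kHz mod fs = 17.1 kHz.
17.1 kHz ≤ fs/2 = 20.65 kHz, appears at 17.1 kHz.
Distinct values: {3.1 kHz, 5.7 kHz, 17.1 kHz}.

3.1 kHz, 5.7 kHz, 17.1 kHz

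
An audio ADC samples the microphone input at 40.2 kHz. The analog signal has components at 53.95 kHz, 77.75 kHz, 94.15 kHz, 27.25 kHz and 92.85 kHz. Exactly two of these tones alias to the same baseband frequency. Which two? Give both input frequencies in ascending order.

fs/2 = 20.1 kHz.
53.95 kHz mod fs = 13.75 kHz.
13.75 kHz ≤ fs/2 = 20.1 kHz, appears at 13.75 kHz.
77.75 kHz mod fs = 37.55 kHz.
37.55 kHz > fs/2 = 20.1 kHz, folds to fs − 37.55 kHz = 2.65 kHz.
94.15 kHz mod fs = 13.75 kHz.
13.75 kHz ≤ fs/2 = 20.1 kHz, appears at 13.75 kHz.
27.25 kHz > fs/2 = 20.1 kHz, folds to fs − 27.25 kHz = 12.95 kHz.
92.85 kHz mod fs = 12.45 kHz.
12.45 kHz ≤ fs/2 = 20.1 kHz, appears at 12.45 kHz.
53.95 kHz and 94.15 kHz both map to 13.75 kHz.

53.95 kHz, 94.15 kHz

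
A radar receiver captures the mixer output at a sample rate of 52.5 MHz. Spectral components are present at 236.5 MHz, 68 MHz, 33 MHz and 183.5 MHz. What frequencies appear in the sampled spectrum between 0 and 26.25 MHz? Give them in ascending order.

15.5 MHz, 19.5 MHz, 26 MHz

fs/2 = 26.25 MHz.
236.5 MHz mod fs = 26.5 MHz.
26.5 MHz > fs/2 = 26.25 MHz, folds to fs − 26.5 MHz = 26 MHz.
68 MHz mod fs = 15.5 MHz.
15.5 MHz ≤ fs/2 = 26.25 MHz, appears at 15.5 MHz.
33 MHz > fs/2 = 26.25 MHz, folds to fs − 33 MHz = 19.5 MHz.
183.5 MHz mod fs = 26 MHz.
26 MHz ≤ fs/2 = 26.25 MHz, appears at 26 MHz.
Distinct values: {15.5 MHz, 19.5 MHz, 26 MHz}.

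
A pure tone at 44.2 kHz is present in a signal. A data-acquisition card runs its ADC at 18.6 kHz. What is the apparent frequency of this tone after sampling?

44.2 kHz mod fs = 7 kHz.
7 kHz ≤ fs/2 = 9.3 kHz, appears at 7 kHz.

7 kHz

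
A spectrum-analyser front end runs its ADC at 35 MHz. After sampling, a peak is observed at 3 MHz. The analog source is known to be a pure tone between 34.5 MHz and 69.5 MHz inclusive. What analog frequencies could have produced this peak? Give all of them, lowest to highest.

Frequencies that alias to 3 MHz are k·fs ± 3 MHz for integer k ≥ 0.
k=0: 3 MHz.
k=1: 32 MHz, 38 MHz.
k=2: 67 MHz, 73 MHz.
k=3: 102 MHz, 108 MHz.
Within [34.5 MHz, 69.5 MHz]: 38 MHz, 67 MHz.

38 MHz, 67 MHz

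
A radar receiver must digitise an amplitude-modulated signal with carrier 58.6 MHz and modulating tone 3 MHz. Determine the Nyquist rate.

123.2 MHz

AM sidebands sit at fc ± fm = 55.6 MHz and 61.6 MHz.
Highest-frequency component: 61.6 MHz.
Nyquist rate = 2 × 61.6 MHz = 123.2 MHz.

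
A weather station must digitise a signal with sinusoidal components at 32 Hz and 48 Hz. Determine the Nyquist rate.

Highest-frequency component: 48 Hz.
Nyquist rate = 2 × 48 Hz = 96 Hz.

96 Hz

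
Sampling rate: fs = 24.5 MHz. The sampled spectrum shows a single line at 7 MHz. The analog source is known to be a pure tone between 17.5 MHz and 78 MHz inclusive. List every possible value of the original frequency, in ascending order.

Frequencies that alias to 7 MHz are k·fs ± 7 MHz for integer k ≥ 0.
k=0: 7 MHz.
k=1: 17.5 MHz, 31.5 MHz.
k=2: 42 MHz, 56 MHz.
k=3: 66.5 MHz, 80.5 MHz.
k=4: 91 MHz, 105 MHz.
Within [17.5 MHz, 78 MHz]: 17.5 MHz, 31.5 MHz, 42 MHz, 56 MHz, 66.5 MHz.

17.5 MHz, 31.5 MHz, 42 MHz, 56 MHz, 66.5 MHz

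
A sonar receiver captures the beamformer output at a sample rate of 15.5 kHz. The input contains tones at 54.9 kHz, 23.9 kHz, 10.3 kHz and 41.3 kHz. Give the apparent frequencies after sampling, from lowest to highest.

fs/2 = 7.75 kHz.
54.9 kHz mod fs = 8.4 kHz.
8.4 kHz > fs/2 = 7.75 kHz, folds to fs − 8.4 kHz = 7.1 kHz.
23.9 kHz mod fs = 8.4 kHz.
8.4 kHz > fs/2 = 7.75 kHz, folds to fs − 8.4 kHz = 7.1 kHz.
10.3 kHz > fs/2 = 7.75 kHz, folds to fs − 10.3 kHz = 5.2 kHz.
41.3 kHz mod fs = 10.3 kHz.
10.3 kHz > fs/2 = 7.75 kHz, folds to fs − 10.3 kHz = 5.2 kHz.
Distinct values: {5.2 kHz, 7.1 kHz}.

5.2 kHz, 7.1 kHz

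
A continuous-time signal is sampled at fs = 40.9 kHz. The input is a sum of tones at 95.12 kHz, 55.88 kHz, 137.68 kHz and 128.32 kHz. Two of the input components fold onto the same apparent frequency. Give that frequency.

fs/2 = 20.45 kHz.
95.12 kHz mod fs = 13.32 kHz.
13.32 kHz ≤ fs/2 = 20.45 kHz, appears at 13.32 kHz.
55.88 kHz mod fs = 14.98 kHz.
14.98 kHz ≤ fs/2 = 20.45 kHz, appears at 14.98 kHz.
137.68 kHz mod fs = 14.98 kHz.
14.98 kHz ≤ fs/2 = 20.45 kHz, appears at 14.98 kHz.
128.32 kHz mod fs = 5.62 kHz.
5.62 kHz ≤ fs/2 = 20.45 kHz, appears at 5.62 kHz.
55.88 kHz and 137.68 kHz both map to 14.98 kHz.

14.98 kHz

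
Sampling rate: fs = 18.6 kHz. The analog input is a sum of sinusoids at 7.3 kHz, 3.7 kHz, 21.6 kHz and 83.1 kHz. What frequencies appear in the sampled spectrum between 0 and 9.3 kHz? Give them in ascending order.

3 kHz, 3.7 kHz, 7.3 kHz, 8.7 kHz

fs/2 = 9.3 kHz.
7.3 kHz ≤ fs/2 = 9.3 kHz, passes unchanged.
3.7 kHz ≤ fs/2 = 9.3 kHz, passes unchanged.
21.6 kHz mod fs = 3 kHz.
3 kHz ≤ fs/2 = 9.3 kHz, appears at 3 kHz.
83.1 kHz mod fs = 8.7 kHz.
8.7 kHz ≤ fs/2 = 9.3 kHz, appears at 8.7 kHz.
Distinct values: {3 kHz, 3.7 kHz, 7.3 kHz, 8.7 kHz}.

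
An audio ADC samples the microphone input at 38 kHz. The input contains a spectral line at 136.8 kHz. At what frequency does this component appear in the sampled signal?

136.8 kHz mod fs = 22.8 kHz.
22.8 kHz > fs/2 = 19 kHz, folds to fs − 22.8 kHz = 15.2 kHz.

15.2 kHz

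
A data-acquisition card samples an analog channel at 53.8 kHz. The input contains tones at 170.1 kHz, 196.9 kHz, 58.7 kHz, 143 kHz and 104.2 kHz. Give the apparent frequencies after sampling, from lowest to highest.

3.4 kHz, 4.9 kHz, 8.7 kHz, 18.3 kHz, 18.4 kHz

fs/2 = 26.9 kHz.
170.1 kHz mod fs = 8.7 kHz.
8.7 kHz ≤ fs/2 = 26.9 kHz, appears at 8.7 kHz.
196.9 kHz mod fs = 35.5 kHz.
35.5 kHz > fs/2 = 26.9 kHz, folds to fs − 35.5 kHz = 18.3 kHz.
58.7 kHz mod fs = 4.9 kHz.
4.9 kHz ≤ fs/2 = 26.9 kHz, appears at 4.9 kHz.
143 kHz mod fs = 35.4 kHz.
35.4 kHz > fs/2 = 26.9 kHz, folds to fs − 35.4 kHz = 18.4 kHz.
104.2 kHz mod fs = 50.4 kHz.
50.4 kHz > fs/2 = 26.9 kHz, folds to fs − 50.4 kHz = 3.4 kHz.
Distinct values: {3.4 kHz, 4.9 kHz, 8.7 kHz, 18.3 kHz, 18.4 kHz}.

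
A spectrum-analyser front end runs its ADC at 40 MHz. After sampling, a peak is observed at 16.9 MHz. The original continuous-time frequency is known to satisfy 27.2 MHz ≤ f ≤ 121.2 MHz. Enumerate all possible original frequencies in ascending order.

56.9 MHz, 63.1 MHz, 96.9 MHz, 103.1 MHz

Frequencies that alias to 16.9 MHz are k·fs ± 16.9 MHz for integer k ≥ 0.
k=0: 16.9 MHz.
k=1: 23.1 MHz, 56.9 MHz.
k=2: 63.1 MHz, 96.9 MHz.
k=3: 103.1 MHz, 136.9 MHz.
k=4: 143.1 MHz, 176.9 MHz.
Within [27.2 MHz, 121.2 MHz]: 56.9 MHz, 63.1 MHz, 96.9 MHz, 103.1 MHz.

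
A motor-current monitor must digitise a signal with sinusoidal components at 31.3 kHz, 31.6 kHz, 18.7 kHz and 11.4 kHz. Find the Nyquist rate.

Highest-frequency component: 31.6 kHz.
Nyquist rate = 2 × 31.6 kHz = 63.2 kHz.

63.2 kHz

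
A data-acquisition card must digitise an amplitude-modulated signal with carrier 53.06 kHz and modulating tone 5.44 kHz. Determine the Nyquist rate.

AM sidebands sit at fc ± fm = 47.62 kHz and 58.5 kHz.
Highest-frequency component: 58.5 kHz.
Nyquist rate = 2 × 58.5 kHz = 117 kHz.

117 kHz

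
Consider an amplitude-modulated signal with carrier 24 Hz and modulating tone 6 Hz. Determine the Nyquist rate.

60 Hz

AM sidebands sit at fc ± fm = 18 Hz and 30 Hz.
Highest-frequency component: 30 Hz.
Nyquist rate = 2 × 30 Hz = 60 Hz.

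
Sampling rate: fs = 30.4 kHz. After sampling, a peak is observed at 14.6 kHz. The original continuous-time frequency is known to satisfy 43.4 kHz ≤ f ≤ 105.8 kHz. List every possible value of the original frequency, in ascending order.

Frequencies that alias to 14.6 kHz are k·fs ± 14.6 kHz for integer k ≥ 0.
k=0: 14.6 kHz.
k=1: 15.8 kHz, 45 kHz.
k=2: 46.2 kHz, 75.4 kHz.
k=3: 76.6 kHz, 105.8 kHz.
k=4: 107 kHz, 136.2 kHz.
Within [43.4 kHz, 105.8 kHz]: 45 kHz, 46.2 kHz, 75.4 kHz, 76.6 kHz, 105.8 kHz.

45 kHz, 46.2 kHz, 75.4 kHz, 76.6 kHz, 105.8 kHz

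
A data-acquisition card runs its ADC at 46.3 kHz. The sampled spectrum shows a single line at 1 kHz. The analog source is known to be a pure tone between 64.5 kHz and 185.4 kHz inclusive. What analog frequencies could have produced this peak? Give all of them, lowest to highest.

Frequencies that alias to 1 kHz are k·fs ± 1 kHz for integer k ≥ 0.
k=0: 1 kHz.
k=1: 45.3 kHz, 47.3 kHz.
k=2: 91.6 kHz, 93.6 kHz.
k=3: 137.9 kHz, 139.9 kHz.
k=4: 184.2 kHz, 186.2 kHz.
k=5: 230.5 kHz, 232.5 kHz.
Within [64.5 kHz, 185.4 kHz]: 91.6 kHz, 93.6 kHz, 137.9 kHz, 139.9 kHz, 184.2 kHz.

91.6 kHz, 93.6 kHz, 137.9 kHz, 139.9 kHz, 184.2 kHz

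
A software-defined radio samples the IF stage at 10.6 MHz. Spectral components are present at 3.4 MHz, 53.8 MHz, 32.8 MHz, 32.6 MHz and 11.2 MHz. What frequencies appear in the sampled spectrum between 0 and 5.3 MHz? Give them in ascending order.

fs/2 = 5.3 MHz.
3.4 MHz ≤ fs/2 = 5.3 MHz, passes unchanged.
53.8 MHz mod fs = 0.8 MHz.
0.8 MHz ≤ fs/2 = 5.3 MHz, appears at 0.8 MHz.
32.8 MHz mod fs = 1 MHz.
1 MHz ≤ fs/2 = 5.3 MHz, appears at 1 MHz.
32.6 MHz mod fs = 0.8 MHz.
0.8 MHz ≤ fs/2 = 5.3 MHz, appears at 0.8 MHz.
11.2 MHz mod fs = 0.6 MHz.
0.6 MHz ≤ fs/2 = 5.3 MHz, appears at 0.6 MHz.
Distinct values: {0.6 MHz, 0.8 MHz, 1 MHz, 3.4 MHz}.

0.6 MHz, 0.8 MHz, 1 MHz, 3.4 MHz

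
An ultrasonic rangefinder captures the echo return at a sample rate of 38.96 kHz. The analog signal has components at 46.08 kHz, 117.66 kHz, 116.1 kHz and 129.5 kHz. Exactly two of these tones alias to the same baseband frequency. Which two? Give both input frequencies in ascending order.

fs/2 = 19.48 kHz.
46.08 kHz mod fs = 7.12 kHz.
7.12 kHz ≤ fs/2 = 19.48 kHz, appears at 7.12 kHz.
117.66 kHz mod fs = 0.78 kHz.
0.78 kHz ≤ fs/2 = 19.48 kHz, appears at 0.78 kHz.
116.1 kHz mod fs = 38.18 kHz.
38.18 kHz > fs/2 = 19.48 kHz, folds to fs − 38.18 kHz = 0.78 kHz.
129.5 kHz mod fs = 12.62 kHz.
12.62 kHz ≤ fs/2 = 19.48 kHz, appears at 12.62 kHz.
116.1 kHz and 117.66 kHz both map to 0.78 kHz.

116.1 kHz, 117.66 kHz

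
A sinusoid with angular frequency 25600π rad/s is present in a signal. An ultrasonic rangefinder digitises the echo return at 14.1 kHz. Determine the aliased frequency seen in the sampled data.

ω = 25600π rad/s → f = ω/(2π) = 12800 Hz = 12.8 kHz.
12.8 kHz > fs/2 = 7.05 kHz, folds to fs − 12.8 kHz = 1.3 kHz.

1.3 kHz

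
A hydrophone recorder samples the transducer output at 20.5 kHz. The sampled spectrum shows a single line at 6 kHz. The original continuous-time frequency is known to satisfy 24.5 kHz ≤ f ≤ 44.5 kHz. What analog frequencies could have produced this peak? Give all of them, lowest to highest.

Frequencies that alias to 6 kHz are k·fs ± 6 kHz for integer k ≥ 0.
k=0: 6 kHz.
k=1: 14.5 kHz, 26.5 kHz.
k=2: 35 kHz, 47 kHz.
k=3: 55.5 kHz, 67.5 kHz.
Within [24.5 kHz, 44.5 kHz]: 26.5 kHz, 35 kHz.

26.5 kHz, 35 kHz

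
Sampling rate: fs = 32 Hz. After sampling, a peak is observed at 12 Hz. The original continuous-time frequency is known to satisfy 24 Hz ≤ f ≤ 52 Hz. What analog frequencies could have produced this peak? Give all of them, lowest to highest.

44 Hz, 52 Hz

Frequencies that alias to 12 Hz are k·fs ± 12 Hz for integer k ≥ 0.
k=0: 12 Hz.
k=1: 20 Hz, 44 Hz.
k=2: 52 Hz, 76 Hz.
k=3: 84 Hz, 108 Hz.
Within [24 Hz, 52 Hz]: 44 Hz, 52 Hz.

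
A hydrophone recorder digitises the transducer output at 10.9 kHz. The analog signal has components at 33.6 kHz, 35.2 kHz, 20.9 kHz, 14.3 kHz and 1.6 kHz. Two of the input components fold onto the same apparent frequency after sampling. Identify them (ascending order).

fs/2 = 5.45 kHz.
33.6 kHz mod fs = 0.9 kHz.
0.9 kHz ≤ fs/2 = 5.45 kHz, appears at 0.9 kHz.
35.2 kHz mod fs = 2.5 kHz.
2.5 kHz ≤ fs/2 = 5.45 kHz, appears at 2.5 kHz.
20.9 kHz mod fs = 10 kHz.
10 kHz > fs/2 = 5.45 kHz, folds to fs − 10 kHz = 0.9 kHz.
14.3 kHz mod fs = 3.4 kHz.
3.4 kHz ≤ fs/2 = 5.45 kHz, appears at 3.4 kHz.
1.6 kHz ≤ fs/2 = 5.45 kHz, passes unchanged.
20.9 kHz and 33.6 kHz both map to 0.9 kHz.

20.9 kHz, 33.6 kHz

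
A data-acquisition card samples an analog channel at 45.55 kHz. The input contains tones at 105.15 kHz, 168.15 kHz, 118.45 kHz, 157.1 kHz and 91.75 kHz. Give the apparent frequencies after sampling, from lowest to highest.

0.65 kHz, 14.05 kHz, 18.2 kHz, 20.45 kHz

fs/2 = 22.775 kHz.
105.15 kHz mod fs = 14.05 kHz.
14.05 kHz ≤ fs/2 = 22.775 kHz, appears at 14.05 kHz.
168.15 kHz mod fs = 31.5 kHz.
31.5 kHz > fs/2 = 22.775 kHz, folds to fs − 31.5 kHz = 14.05 kHz.
118.45 kHz mod fs = 27.35 kHz.
27.35 kHz > fs/2 = 22.775 kHz, folds to fs − 27.35 kHz = 18.2 kHz.
157.1 kHz mod fs = 20.45 kHz.
20.45 kHz ≤ fs/2 = 22.775 kHz, appears at 20.45 kHz.
91.75 kHz mod fs = 0.65 kHz.
0.65 kHz ≤ fs/2 = 22.775 kHz, appears at 0.65 kHz.
Distinct values: {0.65 kHz, 14.05 kHz, 18.2 kHz, 20.45 kHz}.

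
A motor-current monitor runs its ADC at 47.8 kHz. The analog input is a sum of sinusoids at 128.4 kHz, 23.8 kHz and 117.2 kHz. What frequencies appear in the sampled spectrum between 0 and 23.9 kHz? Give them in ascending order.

fs/2 = 23.9 kHz.
128.4 kHz mod fs = 32.8 kHz.
32.8 kHz > fs/2 = 23.9 kHz, folds to fs − 32.8 kHz = 15 kHz.
23.8 kHz ≤ fs/2 = 23.9 kHz, passes unchanged.
117.2 kHz mod fs = 21.6 kHz.
21.6 kHz ≤ fs/2 = 23.9 kHz, appears at 21.6 kHz.
Distinct values: {15 kHz, 21.6 kHz, 23.8 kHz}.

15 kHz, 21.6 kHz, 23.8 kHz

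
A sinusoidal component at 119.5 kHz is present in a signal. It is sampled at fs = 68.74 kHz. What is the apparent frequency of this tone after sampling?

119.5 kHz mod fs = 50.76 kHz.
50.76 kHz > fs/2 = 34.37 kHz, folds to fs − 50.76 kHz = 17.98 kHz.

17.98 kHz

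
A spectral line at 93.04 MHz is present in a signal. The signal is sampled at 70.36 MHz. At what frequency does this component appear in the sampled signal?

22.68 MHz

93.04 MHz mod fs = 22.68 MHz.
22.68 MHz ≤ fs/2 = 35.18 MHz, appears at 22.68 MHz.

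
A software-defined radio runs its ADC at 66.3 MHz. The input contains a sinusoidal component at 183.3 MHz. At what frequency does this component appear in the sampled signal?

15.6 MHz

183.3 MHz mod fs = 50.7 MHz.
50.7 MHz > fs/2 = 33.15 MHz, folds to fs − 50.7 MHz = 15.6 MHz.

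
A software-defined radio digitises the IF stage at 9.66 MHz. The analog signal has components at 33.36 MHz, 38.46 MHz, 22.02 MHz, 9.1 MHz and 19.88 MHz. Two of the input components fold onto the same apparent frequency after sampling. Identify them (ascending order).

fs/2 = 4.83 MHz.
33.36 MHz mod fs = 4.38 MHz.
4.38 MHz ≤ fs/2 = 4.83 MHz, appears at 4.38 MHz.
38.46 MHz mod fs = 9.48 MHz.
9.48 MHz > fs/2 = 4.83 MHz, folds to fs − 9.48 MHz = 0.18 MHz.
22.02 MHz mod fs = 2.7 MHz.
2.7 MHz ≤ fs/2 = 4.83 MHz, appears at 2.7 MHz.
9.1 MHz > fs/2 = 4.83 MHz, folds to fs − 9.1 MHz = 0.56 MHz.
19.88 MHz mod fs = 0.56 MHz.
0.56 MHz ≤ fs/2 = 4.83 MHz, appears at 0.56 MHz.
9.1 MHz and 19.88 MHz both map to 0.56 MHz.

9.1 MHz, 19.88 MHz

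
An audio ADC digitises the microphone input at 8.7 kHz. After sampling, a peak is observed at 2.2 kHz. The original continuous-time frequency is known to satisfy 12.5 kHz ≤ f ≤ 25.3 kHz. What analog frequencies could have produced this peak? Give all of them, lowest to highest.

Frequencies that alias to 2.2 kHz are k·fs ± 2.2 kHz for integer k ≥ 0.
k=0: 2.2 kHz.
k=1: 6.5 kHz, 10.9 kHz.
k=2: 15.2 kHz, 19.6 kHz.
k=3: 23.9 kHz, 28.3 kHz.
k=4: 32.6 kHz, 37 kHz.
Within [12.5 kHz, 25.3 kHz]: 15.2 kHz, 19.6 kHz, 23.9 kHz.

15.2 kHz, 19.6 kHz, 23.9 kHz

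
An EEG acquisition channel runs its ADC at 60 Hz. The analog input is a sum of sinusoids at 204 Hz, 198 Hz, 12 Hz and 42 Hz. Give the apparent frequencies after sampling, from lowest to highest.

fs/2 = 30 Hz.
204 Hz mod fs = 24 Hz.
24 Hz ≤ fs/2 = 30 Hz, appears at 24 Hz.
198 Hz mod fs = 18 Hz.
18 Hz ≤ fs/2 = 30 Hz, appears at 18 Hz.
12 Hz ≤ fs/2 = 30 Hz, passes unchanged.
42 Hz > fs/2 = 30 Hz, folds to fs − 42 Hz = 18 Hz.
Distinct values: {12 Hz, 18 Hz, 24 Hz}.

12 Hz, 18 Hz, 24 Hz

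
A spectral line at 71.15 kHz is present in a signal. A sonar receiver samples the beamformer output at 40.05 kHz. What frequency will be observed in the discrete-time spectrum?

71.15 kHz mod fs = 31.1 kHz.
31.1 kHz > fs/2 = 20.025 kHz, folds to fs − 31.1 kHz = 8.95 kHz.

8.95 kHz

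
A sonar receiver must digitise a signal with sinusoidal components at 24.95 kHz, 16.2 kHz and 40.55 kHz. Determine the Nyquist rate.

Highest-frequency component: 40.55 kHz.
Nyquist rate = 2 × 40.55 kHz = 81.1 kHz.

81.1 kHz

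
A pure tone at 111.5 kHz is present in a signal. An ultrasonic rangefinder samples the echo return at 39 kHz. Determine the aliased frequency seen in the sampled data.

5.5 kHz

111.5 kHz mod fs = 33.5 kHz.
33.5 kHz > fs/2 = 19.5 kHz, folds to fs − 33.5 kHz = 5.5 kHz.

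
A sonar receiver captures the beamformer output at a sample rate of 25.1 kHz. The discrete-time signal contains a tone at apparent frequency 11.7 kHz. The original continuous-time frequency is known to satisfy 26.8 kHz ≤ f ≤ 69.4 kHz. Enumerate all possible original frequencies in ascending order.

36.8 kHz, 38.5 kHz, 61.9 kHz, 63.6 kHz

Frequencies that alias to 11.7 kHz are k·fs ± 11.7 kHz for integer k ≥ 0.
k=0: 11.7 kHz.
k=1: 13.4 kHz, 36.8 kHz.
k=2: 38.5 kHz, 61.9 kHz.
k=3: 63.6 kHz, 87 kHz.
k=4: 88.7 kHz, 112.1 kHz.
Within [26.8 kHz, 69.4 kHz]: 36.8 kHz, 38.5 kHz, 61.9 kHz, 63.6 kHz.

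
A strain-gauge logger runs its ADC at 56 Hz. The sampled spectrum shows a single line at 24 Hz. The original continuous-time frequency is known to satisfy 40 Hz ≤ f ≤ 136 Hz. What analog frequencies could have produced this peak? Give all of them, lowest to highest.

Frequencies that alias to 24 Hz are k·fs ± 24 Hz for integer k ≥ 0.
k=0: 24 Hz.
k=1: 32 Hz, 80 Hz.
k=2: 88 Hz, 136 Hz.
k=3: 144 Hz, 192 Hz.
Within [40 Hz, 136 Hz]: 80 Hz, 88 Hz, 136 Hz.

80 Hz, 88 Hz, 136 Hz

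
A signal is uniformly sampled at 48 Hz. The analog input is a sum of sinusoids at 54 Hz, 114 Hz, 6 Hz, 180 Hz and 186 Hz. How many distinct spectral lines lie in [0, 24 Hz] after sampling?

3

fs/2 = 24 Hz.
54 Hz mod fs = 6 Hz.
6 Hz ≤ fs/2 = 24 Hz, appears at 6 Hz.
114 Hz mod fs = 18 Hz.
18 Hz ≤ fs/2 = 24 Hz, appears at 18 Hz.
6 Hz ≤ fs/2 = 24 Hz, passes unchanged.
180 Hz mod fs = 36 Hz.
36 Hz > fs/2 = 24 Hz, folds to fs − 36 Hz = 12 Hz.
186 Hz mod fs = 42 Hz.
42 Hz > fs/2 = 24 Hz, folds to fs − 42 Hz = 6 Hz.
Distinct values: {6 Hz, 12 Hz, 18 Hz} → 3.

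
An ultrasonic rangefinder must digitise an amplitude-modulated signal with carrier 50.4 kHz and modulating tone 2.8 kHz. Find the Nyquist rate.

106.4 kHz

AM sidebands sit at fc ± fm = 47.6 kHz and 53.2 kHz.
Highest-frequency component: 53.2 kHz.
Nyquist rate = 2 × 53.2 kHz = 106.4 kHz.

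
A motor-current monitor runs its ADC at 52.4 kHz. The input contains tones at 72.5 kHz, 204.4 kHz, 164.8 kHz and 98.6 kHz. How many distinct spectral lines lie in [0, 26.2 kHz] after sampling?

fs/2 = 26.2 kHz.
72.5 kHz mod fs = 20.1 kHz.
20.1 kHz ≤ fs/2 = 26.2 kHz, appears at 20.1 kHz.
204.4 kHz mod fs = 47.2 kHz.
47.2 kHz > fs/2 = 26.2 kHz, folds to fs − 47.2 kHz = 5.2 kHz.
164.8 kHz mod fs = 7.6 kHz.
7.6 kHz ≤ fs/2 = 26.2 kHz, appears at 7.6 kHz.
98.6 kHz mod fs = 46.2 kHz.
46.2 kHz > fs/2 = 26.2 kHz, folds to fs − 46.2 kHz = 6.2 kHz.
Distinct values: {5.2 kHz, 6.2 kHz, 7.6 kHz, 20.1 kHz} → 4.

4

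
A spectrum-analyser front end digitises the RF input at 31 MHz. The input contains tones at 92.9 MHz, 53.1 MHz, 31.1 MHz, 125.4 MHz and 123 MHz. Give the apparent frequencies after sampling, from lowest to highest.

fs/2 = 15.5 MHz.
92.9 MHz mod fs = 30.9 MHz.
30.9 MHz > fs/2 = 15.5 MHz, folds to fs − 30.9 MHz = 0.1 MHz.
53.1 MHz mod fs = 22.1 MHz.
22.1 MHz > fs/2 = 15.5 MHz, folds to fs − 22.1 MHz = 8.9 MHz.
31.1 MHz mod fs = 0.1 MHz.
0.1 MHz ≤ fs/2 = 15.5 MHz, appears at 0.1 MHz.
125.4 MHz mod fs = 1.4 MHz.
1.4 MHz ≤ fs/2 = 15.5 MHz, appears at 1.4 MHz.
123 MHz mod fs = 30 MHz.
30 MHz > fs/2 = 15.5 MHz, folds to fs − 30 MHz = 1 MHz.
Distinct values: {0.1 MHz, 1 MHz, 1.4 MHz, 8.9 MHz}.

0.1 MHz, 1 MHz, 1.4 MHz, 8.9 MHz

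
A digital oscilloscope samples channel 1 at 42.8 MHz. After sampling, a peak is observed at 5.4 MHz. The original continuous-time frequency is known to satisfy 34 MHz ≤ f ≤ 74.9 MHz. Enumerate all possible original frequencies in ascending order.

37.4 MHz, 48.2 MHz

Frequencies that alias to 5.4 MHz are k·fs ± 5.4 MHz for integer k ≥ 0.
k=0: 5.4 MHz.
k=1: 37.4 MHz, 48.2 MHz.
k=2: 80.2 MHz, 91 MHz.
Within [34 MHz, 74.9 MHz]: 37.4 MHz, 48.2 MHz.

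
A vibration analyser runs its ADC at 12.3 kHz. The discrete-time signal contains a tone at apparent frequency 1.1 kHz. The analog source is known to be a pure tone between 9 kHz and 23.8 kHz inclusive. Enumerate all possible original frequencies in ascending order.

Frequencies that alias to 1.1 kHz are k·fs ± 1.1 kHz for integer k ≥ 0.
k=0: 1.1 kHz.
k=1: 11.2 kHz, 13.4 kHz.
k=2: 23.5 kHz, 25.7 kHz.
k=3: 35.8 kHz, 38 kHz.
Within [9 kHz, 23.8 kHz]: 11.2 kHz, 13.4 kHz, 23.5 kHz.

11.2 kHz, 13.4 kHz, 23.5 kHz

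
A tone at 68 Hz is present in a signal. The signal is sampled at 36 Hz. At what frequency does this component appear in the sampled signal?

68 Hz mod fs = 32 Hz.
32 Hz > fs/2 = 18 Hz, folds to fs − 32 Hz = 4 Hz.

4 Hz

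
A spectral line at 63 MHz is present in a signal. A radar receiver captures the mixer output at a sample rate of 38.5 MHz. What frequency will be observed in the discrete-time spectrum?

63 MHz mod fs = 24.5 MHz.
24.5 MHz > fs/2 = 19.25 MHz, folds to fs − 24.5 MHz = 14 MHz.

14 MHz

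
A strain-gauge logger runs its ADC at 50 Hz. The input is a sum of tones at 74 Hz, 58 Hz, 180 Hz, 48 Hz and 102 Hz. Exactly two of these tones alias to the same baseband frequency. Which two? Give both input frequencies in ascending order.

fs/2 = 25 Hz.
74 Hz mod fs = 24 Hz.
24 Hz ≤ fs/2 = 25 Hz, appears at 24 Hz.
58 Hz mod fs = 8 Hz.
8 Hz ≤ fs/2 = 25 Hz, appears at 8 Hz.
180 Hz mod fs = 30 Hz.
30 Hz > fs/2 = 25 Hz, folds to fs − 30 Hz = 20 Hz.
48 Hz > fs/2 = 25 Hz, folds to fs − 48 Hz = 2 Hz.
102 Hz mod fs = 2 Hz.
2 Hz ≤ fs/2 = 25 Hz, appears at 2 Hz.
48 Hz and 102 Hz both map to 2 Hz.

48 Hz, 102 Hz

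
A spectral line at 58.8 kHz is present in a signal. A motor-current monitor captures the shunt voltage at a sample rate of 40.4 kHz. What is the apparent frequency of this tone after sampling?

18.4 kHz

58.8 kHz mod fs = 18.4 kHz.
18.4 kHz ≤ fs/2 = 20.2 kHz, appears at 18.4 kHz.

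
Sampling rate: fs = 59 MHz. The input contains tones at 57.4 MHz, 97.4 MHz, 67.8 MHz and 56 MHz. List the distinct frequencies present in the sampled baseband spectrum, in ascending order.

fs/2 = 29.5 MHz.
57.4 MHz > fs/2 = 29.5 MHz, folds to fs − 57.4 MHz = 1.6 MHz.
97.4 MHz mod fs = 38.4 MHz.
38.4 MHz > fs/2 = 29.5 MHz, folds to fs − 38.4 MHz = 20.6 MHz.
67.8 MHz mod fs = 8.8 MHz.
8.8 MHz ≤ fs/2 = 29.5 MHz, appears at 8.8 MHz.
56 MHz > fs/2 = 29.5 MHz, folds to fs − 56 MHz = 3 MHz.
Distinct values: {1.6 MHz, 3 MHz, 8.8 MHz, 20.6 MHz}.

1.6 MHz, 3 MHz, 8.8 MHz, 20.6 MHz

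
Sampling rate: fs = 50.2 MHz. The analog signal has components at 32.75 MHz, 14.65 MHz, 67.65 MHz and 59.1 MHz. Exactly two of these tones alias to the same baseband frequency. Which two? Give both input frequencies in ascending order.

32.75 MHz, 67.65 MHz

fs/2 = 25.1 MHz.
32.75 MHz > fs/2 = 25.1 MHz, folds to fs − 32.75 MHz = 17.45 MHz.
14.65 MHz ≤ fs/2 = 25.1 MHz, passes unchanged.
67.65 MHz mod fs = 17.45 MHz.
17.45 MHz ≤ fs/2 = 25.1 MHz, appears at 17.45 MHz.
59.1 MHz mod fs = 8.9 MHz.
8.9 MHz ≤ fs/2 = 25.1 MHz, appears at 8.9 MHz.
32.75 MHz and 67.65 MHz both map to 17.45 MHz.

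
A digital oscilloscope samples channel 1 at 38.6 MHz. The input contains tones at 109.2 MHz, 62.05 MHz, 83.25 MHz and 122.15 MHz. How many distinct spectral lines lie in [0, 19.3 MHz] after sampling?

fs/2 = 19.3 MHz.
109.2 MHz mod fs = 32 MHz.
32 MHz > fs/2 = 19.3 MHz, folds to fs − 32 MHz = 6.6 MHz.
62.05 MHz mod fs = 23.45 MHz.
23.45 MHz > fs/2 = 19.3 MHz, folds to fs − 23.45 MHz = 15.15 MHz.
83.25 MHz mod fs = 6.05 MHz.
6.05 MHz ≤ fs/2 = 19.3 MHz, appears at 6.05 MHz.
122.15 MHz mod fs = 6.35 MHz.
6.35 MHz ≤ fs/2 = 19.3 MHz, appears at 6.35 MHz.
Distinct values: {6.05 MHz, 6.35 MHz, 6.6 MHz, 15.15 MHz} → 4.

4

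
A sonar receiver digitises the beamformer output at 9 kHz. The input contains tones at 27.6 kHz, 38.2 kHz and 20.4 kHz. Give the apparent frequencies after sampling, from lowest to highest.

0.6 kHz, 2.2 kHz, 2.4 kHz

fs/2 = 4.5 kHz.
27.6 kHz mod fs = 0.6 kHz.
0.6 kHz ≤ fs/2 = 4.5 kHz, appears at 0.6 kHz.
38.2 kHz mod fs = 2.2 kHz.
2.2 kHz ≤ fs/2 = 4.5 kHz, appears at 2.2 kHz.
20.4 kHz mod fs = 2.4 kHz.
2.4 kHz ≤ fs/2 = 4.5 kHz, appears at 2.4 kHz.
Distinct values: {0.6 kHz, 2.2 kHz, 2.4 kHz}.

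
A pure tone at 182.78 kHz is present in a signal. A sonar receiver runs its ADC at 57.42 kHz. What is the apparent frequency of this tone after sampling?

182.78 kHz mod fs = 10.52 kHz.
10.52 kHz ≤ fs/2 = 28.71 kHz, appears at 10.52 kHz.

10.52 kHz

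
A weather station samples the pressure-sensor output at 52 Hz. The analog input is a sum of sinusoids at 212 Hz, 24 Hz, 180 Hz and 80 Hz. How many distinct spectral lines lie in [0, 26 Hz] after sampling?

fs/2 = 26 Hz.
212 Hz mod fs = 4 Hz.
4 Hz ≤ fs/2 = 26 Hz, appears at 4 Hz.
24 Hz ≤ fs/2 = 26 Hz, passes unchanged.
180 Hz mod fs = 24 Hz.
24 Hz ≤ fs/2 = 26 Hz, appears at 24 Hz.
80 Hz mod fs = 28 Hz.
28 Hz > fs/2 = 26 Hz, folds to fs − 28 Hz = 24 Hz.
Distinct values: {4 Hz, 24 Hz} → 2.

2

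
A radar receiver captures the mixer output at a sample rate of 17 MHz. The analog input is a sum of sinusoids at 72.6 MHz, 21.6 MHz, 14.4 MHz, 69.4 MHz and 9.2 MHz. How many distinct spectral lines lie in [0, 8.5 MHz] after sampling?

4

fs/2 = 8.5 MHz.
72.6 MHz mod fs = 4.6 MHz.
4.6 MHz ≤ fs/2 = 8.5 MHz, appears at 4.6 MHz.
21.6 MHz mod fs = 4.6 MHz.
4.6 MHz ≤ fs/2 = 8.5 MHz, appears at 4.6 MHz.
14.4 MHz > fs/2 = 8.5 MHz, folds to fs − 14.4 MHz = 2.6 MHz.
69.4 MHz mod fs = 1.4 MHz.
1.4 MHz ≤ fs/2 = 8.5 MHz, appears at 1.4 MHz.
9.2 MHz > fs/2 = 8.5 MHz, folds to fs − 9.2 MHz = 7.8 MHz.
Distinct values: {1.4 MHz, 2.6 MHz, 4.6 MHz, 7.8 MHz} → 4.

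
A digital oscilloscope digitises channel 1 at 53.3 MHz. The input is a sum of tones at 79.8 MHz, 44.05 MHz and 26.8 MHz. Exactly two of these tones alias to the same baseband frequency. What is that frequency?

26.5 MHz

fs/2 = 26.65 MHz.
79.8 MHz mod fs = 26.5 MHz.
26.5 MHz ≤ fs/2 = 26.65 MHz, appears at 26.5 MHz.
44.05 MHz > fs/2 = 26.65 MHz, folds to fs − 44.05 MHz = 9.25 MHz.
26.8 MHz > fs/2 = 26.65 MHz, folds to fs − 26.8 MHz = 26.5 MHz.
26.8 MHz and 79.8 MHz both map to 26.5 MHz.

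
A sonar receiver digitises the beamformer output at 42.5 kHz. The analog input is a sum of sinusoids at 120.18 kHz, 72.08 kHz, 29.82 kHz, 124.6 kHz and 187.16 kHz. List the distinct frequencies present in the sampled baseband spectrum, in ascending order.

fs/2 = 21.25 kHz.
120.18 kHz mod fs = 35.18 kHz.
35.18 kHz > fs/2 = 21.25 kHz, folds to fs − 35.18 kHz = 7.32 kHz.
72.08 kHz mod fs = 29.58 kHz.
29.58 kHz > fs/2 = 21.25 kHz, folds to fs − 29.58 kHz = 12.92 kHz.
29.82 kHz > fs/2 = 21.25 kHz, folds to fs − 29.82 kHz = 12.68 kHz.
124.6 kHz mod fs = 39.6 kHz.
39.6 kHz > fs/2 = 21.25 kHz, folds to fs − 39.6 kHz = 2.9 kHz.
187.16 kHz mod fs = 17.16 kHz.
17.16 kHz ≤ fs/2 = 21.25 kHz, appears at 17.16 kHz.
Distinct values: {2.9 kHz, 7.32 kHz, 12.68 kHz, 12.92 kHz, 17.16 kHz}.

2.9 kHz, 7.32 kHz, 12.68 kHz, 12.92 kHz, 17.16 kHz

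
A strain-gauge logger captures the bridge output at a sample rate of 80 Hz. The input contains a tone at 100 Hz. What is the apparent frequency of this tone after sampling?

100 Hz mod fs = 20 Hz.
20 Hz ≤ fs/2 = 40 Hz, appears at 20 Hz.

20 Hz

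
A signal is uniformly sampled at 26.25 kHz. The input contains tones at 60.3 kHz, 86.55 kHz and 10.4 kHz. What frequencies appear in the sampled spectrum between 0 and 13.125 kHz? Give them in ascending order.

fs/2 = 13.125 kHz.
60.3 kHz mod fs = 7.8 kHz.
7.8 kHz ≤ fs/2 = 13.125 kHz, appears at 7.8 kHz.
86.55 kHz mod fs = 7.8 kHz.
7.8 kHz ≤ fs/2 = 13.125 kHz, appears at 7.8 kHz.
10.4 kHz ≤ fs/2 = 13.125 kHz, passes unchanged.
Distinct values: {7.8 kHz, 10.4 kHz}.

7.8 kHz, 10.4 kHz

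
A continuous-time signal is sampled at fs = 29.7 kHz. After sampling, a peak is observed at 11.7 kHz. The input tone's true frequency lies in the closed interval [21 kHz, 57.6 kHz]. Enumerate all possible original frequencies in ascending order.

41.4 kHz, 47.7 kHz

Frequencies that alias to 11.7 kHz are k·fs ± 11.7 kHz for integer k ≥ 0.
k=0: 11.7 kHz.
k=1: 18 kHz, 41.4 kHz.
k=2: 47.7 kHz, 71.1 kHz.
k=3: 77.4 kHz, 100.8 kHz.
Within [21 kHz, 57.6 kHz]: 41.4 kHz, 47.7 kHz.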